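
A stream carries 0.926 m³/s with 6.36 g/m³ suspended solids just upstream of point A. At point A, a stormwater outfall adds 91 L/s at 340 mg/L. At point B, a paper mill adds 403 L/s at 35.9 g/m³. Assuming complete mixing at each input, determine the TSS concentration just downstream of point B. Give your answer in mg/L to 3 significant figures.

91 L/s = 0.091 m³/s.
After input A: C = (0.926·6.36 + 0.091·340) / 1.017 = 36.21 mg/L.
403 L/s = 0.403 m³/s.
After input B: C = (1.017·36.21 + 0.403·35.9) / 1.42 = 36.12 mg/L.

36.1 mg/L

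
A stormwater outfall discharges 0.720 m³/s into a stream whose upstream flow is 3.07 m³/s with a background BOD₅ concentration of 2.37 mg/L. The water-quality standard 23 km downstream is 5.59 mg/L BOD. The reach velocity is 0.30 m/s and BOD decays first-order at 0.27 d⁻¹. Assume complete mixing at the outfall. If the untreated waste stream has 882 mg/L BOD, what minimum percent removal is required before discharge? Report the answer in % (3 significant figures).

96.9 %

Travel time to the compliance point: t = 2.3e+04/0.30 = 7.667e+04 s = 0.8873 d; decay factor exp(−0.27·0.8873) = 0.787.
So the concentration just after mixing may be at most 5.59/0.787 = 7.103 mg/L.
Mass balance: 7.103·3.79 = 0.72·Cₑ + 3.07·2.37.
Cₑ = (26.92 − 7.276) / 0.72 = 27.29 mg/L.
Required removal = 1 − 27.29/882 = 96.91 %.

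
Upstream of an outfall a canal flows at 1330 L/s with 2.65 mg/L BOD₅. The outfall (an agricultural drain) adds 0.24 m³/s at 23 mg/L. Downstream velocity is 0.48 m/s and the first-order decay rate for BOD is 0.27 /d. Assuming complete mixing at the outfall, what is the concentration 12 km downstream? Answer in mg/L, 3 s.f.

5.33 mg/L

1330 L/s = 1.33 m³/s.
After complete mixing, C₀ = (0.24·23 + 1.33·2.65) / 1.57 = 5.761 mg/L.
Travel time t = 1.2e+04 m / 0.48 m/s = 2.5e+04 s = 0.2894 d.
C = 5.761·exp(−0.27·0.2894) = 5.761·0.9248 = 5.328 mg/L.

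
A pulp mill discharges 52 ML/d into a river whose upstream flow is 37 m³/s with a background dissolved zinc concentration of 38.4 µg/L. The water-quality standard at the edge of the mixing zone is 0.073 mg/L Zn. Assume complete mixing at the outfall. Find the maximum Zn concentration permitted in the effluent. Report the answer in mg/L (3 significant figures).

2.20 mg/L

52 ML/d = 0.6019 m³/s.
38.4 µg/L = 0.0384 mg/L.
Mass balance: 0.073·37.6 = 0.6019·Cₑ + 37·0.0384.
Cₑ = (2.745 − 1.421) / 0.6019 = 2.2 mg/L.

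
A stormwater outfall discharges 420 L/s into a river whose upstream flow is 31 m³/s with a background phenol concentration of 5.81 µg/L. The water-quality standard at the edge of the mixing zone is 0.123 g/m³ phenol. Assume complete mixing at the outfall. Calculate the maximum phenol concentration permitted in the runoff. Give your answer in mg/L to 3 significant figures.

8.77 mg/L

420 L/s = 0.42 m³/s.
5.81 µg/L = 0.00581 mg/L.
Mass balance: 0.123·31.42 = 0.42·Cₑ + 31·0.00581.
Cₑ = (3.865 − 0.1801) / 0.42 = 8.773 mg/L.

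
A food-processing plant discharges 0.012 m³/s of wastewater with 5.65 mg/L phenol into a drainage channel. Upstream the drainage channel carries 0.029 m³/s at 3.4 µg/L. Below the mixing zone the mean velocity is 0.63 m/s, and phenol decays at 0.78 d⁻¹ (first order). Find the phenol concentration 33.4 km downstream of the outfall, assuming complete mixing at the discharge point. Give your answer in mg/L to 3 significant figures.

3.4 µg/L = 0.0034 mg/L.
After complete mixing, C₀ = (0.012·5.65 + 0.029·0.0034) / 0.041 = 1.656 mg/L.
Travel time t = 3.34e+04 m / 0.63 m/s = 5.302e+04 s = 0.6136 d.
C = 1.656·exp(−0.78·0.6136) = 1.656·0.6196 = 1.026 mg/L.

1.03 mg/L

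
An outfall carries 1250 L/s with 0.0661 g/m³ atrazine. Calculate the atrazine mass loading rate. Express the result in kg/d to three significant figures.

7.14 kg/d

1250 L/s = 1.25 m³/s.
Mass flux = Q·C = 1.25 m³/s × 0.0661 g/m³ = 0.08263 g/s.
= 0.08263 g/s × 86.4 = 7.139 kg/d.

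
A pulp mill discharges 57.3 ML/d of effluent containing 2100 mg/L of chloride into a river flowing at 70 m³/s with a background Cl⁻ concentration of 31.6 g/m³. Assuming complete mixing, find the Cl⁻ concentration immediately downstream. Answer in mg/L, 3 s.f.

51.0 mg/L

57.3 ML/d = 0.6632 m³/s.
Flow-weighted mixing gives C = (0.6632·2100 + 70·31.6) / (0.6632 + 70) = 3605/70.66 = 51.01 mg/L.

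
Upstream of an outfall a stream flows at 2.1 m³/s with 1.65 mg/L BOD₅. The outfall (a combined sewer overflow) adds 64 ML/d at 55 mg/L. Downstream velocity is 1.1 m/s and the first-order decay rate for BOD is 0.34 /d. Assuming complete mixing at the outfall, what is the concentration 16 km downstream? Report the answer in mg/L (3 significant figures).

14.7 mg/L

64 ML/d = 0.7407 m³/s.
After complete mixing, C₀ = (0.7407·55 + 2.1·1.65) / 2.841 = 15.56 mg/L.
Travel time t = 1.6e+04 m / 1.1 m/s = 1.455e+04 s = 0.1684 d.
C = 15.56·exp(−0.34·0.1684) = 15.56·0.9444 = 14.7 mg/L.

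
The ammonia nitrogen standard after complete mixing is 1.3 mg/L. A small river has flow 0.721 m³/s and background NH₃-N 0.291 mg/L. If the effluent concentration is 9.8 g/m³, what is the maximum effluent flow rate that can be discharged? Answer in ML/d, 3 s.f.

Mass balance at complete mixing: C_std·(Q_w + Q_r) = Q_w·C_e + Q_r·C_b.
Rearranging, Q_w = Q_r·(C_std − C_b)/(C_e − C_std) = 0.721·(1.3 − 0.291) / (9.8 − 1.3) = 0.08559 m³/s.
= 7.395 ML/d.

7.39 ML/d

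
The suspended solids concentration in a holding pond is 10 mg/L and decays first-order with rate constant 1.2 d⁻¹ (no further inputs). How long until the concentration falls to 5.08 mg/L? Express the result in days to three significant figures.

0.564 d

t = ln(C₀/C)/k = ln(10/5.08)/1.2 = 0.6773/1.2 = 0.5644 d.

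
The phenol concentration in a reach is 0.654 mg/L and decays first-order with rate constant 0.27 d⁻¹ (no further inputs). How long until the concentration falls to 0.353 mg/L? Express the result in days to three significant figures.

t = ln(C₀/C)/k = ln(0.654/0.353)/0.27 = 0.6166/0.27 = 2.284 d.

2.28 d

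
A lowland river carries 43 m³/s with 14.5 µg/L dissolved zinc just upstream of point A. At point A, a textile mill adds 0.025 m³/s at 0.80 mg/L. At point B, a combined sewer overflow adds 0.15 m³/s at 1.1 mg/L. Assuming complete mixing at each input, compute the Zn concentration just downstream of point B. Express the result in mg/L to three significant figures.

0.0187 mg/L

14.5 µg/L = 0.0145 mg/L.
After input A: C = (43·0.0145 + 0.025·0.8) / 43.02 = 0.01496 mg/L.
After input B: C = (43.02·0.01496 + 0.15·1.1) / 43.17 = 0.01873 mg/L.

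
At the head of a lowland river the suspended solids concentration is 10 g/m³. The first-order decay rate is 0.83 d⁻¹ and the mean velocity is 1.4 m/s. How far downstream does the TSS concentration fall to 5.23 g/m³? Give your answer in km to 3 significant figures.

94.5 km

From C = C₀·e^(−kt), t = ln(C₀/C)/k = ln(10/5.23)/0.83 = 0.6482/0.83 = 0.7809 d.
Distance = v·t = 1.4 m/s × 6.747e+04 s = 9.446e+04 m = 94.46 km.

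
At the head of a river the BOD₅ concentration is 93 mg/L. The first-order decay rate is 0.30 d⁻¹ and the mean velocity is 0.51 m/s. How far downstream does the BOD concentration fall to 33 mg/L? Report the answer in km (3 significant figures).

152 km

From C = C₀·e^(−kt), t = ln(C₀/C)/k = ln(93/33)/0.30 = 1.036/0.30 = 3.454 d.
Distance = v·t = 0.51 m/s × 2.984e+05 s = 1.522e+05 m = 152.2 km.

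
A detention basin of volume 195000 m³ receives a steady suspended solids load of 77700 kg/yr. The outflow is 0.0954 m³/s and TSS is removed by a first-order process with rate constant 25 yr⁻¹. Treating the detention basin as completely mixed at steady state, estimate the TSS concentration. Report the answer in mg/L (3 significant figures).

9.85 mg/L

Outflow Q = 0.0954 m³/s × 3.156e+07 s/yr = 3.011e+06 m³/yr.
Steady-state CSTR mass balance: W = Q·C + k·V·C, so C = W/(Q + kV).
Q + kV = 3.011e+06 + 25·195000 = 7.886e+06 m³/yr.
C = 77700/7.886e+06 = 0.009853 kg/m³ = 9.853 mg/L.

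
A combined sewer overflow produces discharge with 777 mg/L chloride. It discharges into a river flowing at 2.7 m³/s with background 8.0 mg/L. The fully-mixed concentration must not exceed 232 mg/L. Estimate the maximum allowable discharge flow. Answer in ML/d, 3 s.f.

Mass balance at complete mixing: C_std·(Q_w + Q_r) = Q_w·C_e + Q_r·C_b.
Rearranging, Q_w = Q_r·(C_std − C_b)/(C_e − C_std) = 2.7·(232 − 8) / (777 − 232) = 1.11 m³/s.
= 95.88 ML/d.

95.9 ML/d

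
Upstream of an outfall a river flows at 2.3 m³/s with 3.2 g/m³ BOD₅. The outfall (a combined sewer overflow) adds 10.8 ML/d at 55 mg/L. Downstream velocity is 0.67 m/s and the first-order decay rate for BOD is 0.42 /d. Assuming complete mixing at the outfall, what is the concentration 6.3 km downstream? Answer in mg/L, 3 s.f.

5.61 mg/L

10.8 ML/d = 0.125 m³/s.
After complete mixing, C₀ = (0.125·55 + 2.3·3.2) / 2.425 = 5.87 mg/L.
Travel time t = 6300 m / 0.67 m/s = 9403 s = 0.1088 d.
C = 5.87·exp(−0.42·0.1088) = 5.87·0.9553 = 5.608 mg/L.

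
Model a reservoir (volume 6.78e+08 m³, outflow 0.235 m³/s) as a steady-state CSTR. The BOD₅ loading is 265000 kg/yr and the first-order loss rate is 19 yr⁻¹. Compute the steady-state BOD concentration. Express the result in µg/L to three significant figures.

Outflow Q = 0.235 m³/s × 3.156e+07 s/yr = 7.416e+06 m³/yr.
Steady-state CSTR mass balance: W = Q·C + k·V·C, so C = W/(Q + kV).
Q + kV = 7.416e+06 + 19·6.78e+08 = 1.289e+10 m³/yr.
C = 265000/1.289e+10 = 2.056e-05 kg/m³ = 0.02056 mg/L = 20.56 µg/L.

20.6 µg/L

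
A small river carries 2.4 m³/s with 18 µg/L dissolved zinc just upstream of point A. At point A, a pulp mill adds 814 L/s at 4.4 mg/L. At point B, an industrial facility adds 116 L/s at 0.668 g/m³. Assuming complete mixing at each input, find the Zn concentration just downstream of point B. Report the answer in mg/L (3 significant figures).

1.11 mg/L

18 µg/L = 0.018 mg/L.
814 L/s = 0.814 m³/s.
After input A: C = (2.4·0.018 + 0.814·4.4) / 3.214 = 1.128 mg/L.
116 L/s = 0.116 m³/s.
After input B: C = (3.214·1.128 + 0.116·0.668) / 3.33 = 1.112 mg/L.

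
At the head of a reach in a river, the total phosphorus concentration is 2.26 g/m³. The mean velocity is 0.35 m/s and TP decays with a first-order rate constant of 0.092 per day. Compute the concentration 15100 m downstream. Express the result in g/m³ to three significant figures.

Travel time t = 15100 m / 0.35 m/s = 1.51e+04/0.35 = 4.314e+04 s = 0.4993 d.
First-order decay: C = 2.26·exp(−0.092·0.4993) = 2.26·0.9551 = 2.159 g/m³.

2.16 g/m³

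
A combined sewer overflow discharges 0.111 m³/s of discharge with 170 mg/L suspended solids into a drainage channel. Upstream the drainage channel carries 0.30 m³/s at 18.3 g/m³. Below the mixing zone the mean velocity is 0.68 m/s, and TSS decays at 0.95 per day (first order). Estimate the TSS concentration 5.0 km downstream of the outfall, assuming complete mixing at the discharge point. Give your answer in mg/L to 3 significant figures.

54.7 mg/L

After complete mixing, C₀ = (0.111·170 + 0.3·18.3) / 0.411 = 59.27 mg/L.
Travel time t = 5000 m / 0.68 m/s = 7353 s = 0.0851 d.
C = 59.27·exp(−0.95·0.0851) = 59.27·0.9223 = 54.67 mg/L.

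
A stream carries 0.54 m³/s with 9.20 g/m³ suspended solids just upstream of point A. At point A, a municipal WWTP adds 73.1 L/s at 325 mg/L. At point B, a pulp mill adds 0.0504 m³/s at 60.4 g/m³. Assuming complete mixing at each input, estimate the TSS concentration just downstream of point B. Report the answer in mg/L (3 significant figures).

73.1 L/s = 0.0731 m³/s.
After input A: C = (0.54·9.2 + 0.0731·325) / 0.6131 = 46.85 mg/L.
After input B: C = (0.6131·46.85 + 0.0504·60.4) / 0.6635 = 47.88 mg/L.

47.9 mg/L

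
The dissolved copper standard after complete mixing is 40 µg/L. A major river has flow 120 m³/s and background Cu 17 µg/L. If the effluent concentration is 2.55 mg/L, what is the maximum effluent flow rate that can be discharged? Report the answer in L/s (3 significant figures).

1100 L/s

17 µg/L = 0.017 mg/L.
40 µg/L = 0.04 mg/L.
Mass balance at complete mixing: C_std·(Q_w + Q_r) = Q_w·C_e + Q_r·C_b.
Rearranging, Q_w = Q_r·(C_std − C_b)/(C_e − C_std) = 120·(0.04 − 0.017) / (2.55 − 0.04) = 1.1 m³/s.
= 1100 L/s.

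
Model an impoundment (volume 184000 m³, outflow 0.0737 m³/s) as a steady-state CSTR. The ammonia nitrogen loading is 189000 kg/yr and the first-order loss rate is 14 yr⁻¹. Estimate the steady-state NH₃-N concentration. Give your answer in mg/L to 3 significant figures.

Outflow Q = 0.0737 m³/s × 3.156e+07 s/yr = 2.326e+06 m³/yr.
Steady-state CSTR mass balance: W = Q·C + k·V·C, so C = W/(Q + kV).
Q + kV = 2.326e+06 + 14·184000 = 4.902e+06 m³/yr.
C = 189000/4.902e+06 = 0.03856 kg/m³ = 38.56 mg/L.

38.6 mg/L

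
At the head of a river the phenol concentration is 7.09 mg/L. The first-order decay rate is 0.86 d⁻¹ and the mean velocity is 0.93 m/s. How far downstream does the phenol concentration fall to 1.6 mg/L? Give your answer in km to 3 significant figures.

139 km

From C = C₀·e^(−kt), t = ln(C₀/C)/k = ln(7.09/1.6)/0.86 = 1.489/0.86 = 1.731 d.
Distance = v·t = 0.93 m/s × 1.496e+05 s = 1.391e+05 m = 139.1 km.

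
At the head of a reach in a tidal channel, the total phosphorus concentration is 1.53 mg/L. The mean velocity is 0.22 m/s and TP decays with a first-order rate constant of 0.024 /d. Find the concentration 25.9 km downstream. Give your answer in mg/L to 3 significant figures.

Travel time t = 25.9 km / 0.22 m/s = 2.59e+04/0.22 = 1.177e+05 s = 1.363 d.
First-order decay: C = 1.53·exp(−0.024·1.363) = 1.53·0.9678 = 1.481 mg/L.

1.48 mg/L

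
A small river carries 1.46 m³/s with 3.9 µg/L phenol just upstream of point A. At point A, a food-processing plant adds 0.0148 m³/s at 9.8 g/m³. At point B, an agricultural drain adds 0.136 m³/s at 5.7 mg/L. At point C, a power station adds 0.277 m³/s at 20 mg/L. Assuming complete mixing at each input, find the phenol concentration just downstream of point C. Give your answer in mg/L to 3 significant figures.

3.9 µg/L = 0.0039 mg/L.
After input A: C = (1.46·0.0039 + 0.0148·9.8) / 1.475 = 0.1022 mg/L.
After input B: C = (1.475·0.1022 + 0.136·5.7) / 1.611 = 0.5748 mg/L.
After input C: C = (1.611·0.5748 + 0.277·20) / 1.888 = 3.425 mg/L.

3.43 mg/L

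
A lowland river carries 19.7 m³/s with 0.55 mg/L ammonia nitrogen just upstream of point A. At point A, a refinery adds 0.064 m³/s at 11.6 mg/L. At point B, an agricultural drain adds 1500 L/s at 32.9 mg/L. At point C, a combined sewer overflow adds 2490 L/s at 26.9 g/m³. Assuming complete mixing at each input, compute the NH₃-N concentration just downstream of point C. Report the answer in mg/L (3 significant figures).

After input A: C = (19.7·0.55 + 0.064·11.6) / 19.76 = 0.5858 mg/L.
1500 L/s = 1.5 m³/s.
After input B: C = (19.76·0.5858 + 1.5·32.9) / 21.26 = 2.865 mg/L.
2490 L/s = 2.49 m³/s.
After input C: C = (21.26·2.865 + 2.49·26.9) / 23.75 = 5.385 mg/L.

5.38 mg/L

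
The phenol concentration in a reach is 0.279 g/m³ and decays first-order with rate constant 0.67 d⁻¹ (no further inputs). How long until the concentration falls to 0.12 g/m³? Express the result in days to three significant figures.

1.26 d

t = ln(C₀/C)/k = ln(0.279/0.12)/0.67 = 0.8437/0.67 = 1.259 d.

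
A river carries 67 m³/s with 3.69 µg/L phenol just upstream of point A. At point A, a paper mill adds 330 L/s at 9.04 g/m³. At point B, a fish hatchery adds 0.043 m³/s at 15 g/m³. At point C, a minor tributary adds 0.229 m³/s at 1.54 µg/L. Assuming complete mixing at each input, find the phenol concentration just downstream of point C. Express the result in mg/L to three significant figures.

0.0573 mg/L

3.69 µg/L = 0.00369 mg/L.
330 L/s = 0.33 m³/s.
After input A: C = (67·0.00369 + 0.33·9.04) / 67.33 = 0.04798 mg/L.
After input B: C = (67.33·0.04798 + 0.043·15) / 67.37 = 0.05752 mg/L.
1.54 µg/L = 0.00154 mg/L.
After input C: C = (67.37·0.05752 + 0.229·0.00154) / 67.6 = 0.05733 mg/L.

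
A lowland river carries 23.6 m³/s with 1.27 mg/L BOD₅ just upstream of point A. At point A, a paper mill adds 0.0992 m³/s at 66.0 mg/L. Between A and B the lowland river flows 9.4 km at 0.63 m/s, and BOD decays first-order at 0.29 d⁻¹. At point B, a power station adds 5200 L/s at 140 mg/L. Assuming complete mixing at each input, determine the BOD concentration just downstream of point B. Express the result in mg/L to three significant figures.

26.4 mg/L

After input A: C = (23.6·1.27 + 0.0992·66) / 23.7 = 1.541 mg/L.
Over the 9.4 km reach to input B (t = 1.492e+04 s = 0.1727 d), decay gives C = 1.541·exp(−0.29·0.1727) = 1.466 mg/L.
5200 L/s = 5.2 m³/s.
After input B: C = (23.7·1.466 + 5.2·140) / 28.9 = 26.39 mg/L.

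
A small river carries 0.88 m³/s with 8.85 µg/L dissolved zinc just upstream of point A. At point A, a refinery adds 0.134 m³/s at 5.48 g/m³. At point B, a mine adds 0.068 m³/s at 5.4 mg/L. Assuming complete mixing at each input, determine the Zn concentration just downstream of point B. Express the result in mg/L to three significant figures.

8.85 µg/L = 0.00885 mg/L.
After input A: C = (0.88·0.00885 + 0.134·5.48) / 1.014 = 0.7319 mg/L.
After input B: C = (1.014·0.7319 + 0.068·5.4) / 1.082 = 1.025 mg/L.

1.03 mg/L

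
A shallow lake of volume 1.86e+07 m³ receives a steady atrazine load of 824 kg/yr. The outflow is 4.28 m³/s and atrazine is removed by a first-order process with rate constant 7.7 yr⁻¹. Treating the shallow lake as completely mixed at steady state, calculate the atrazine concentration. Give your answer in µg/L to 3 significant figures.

Outflow Q = 4.28 m³/s × 3.156e+07 s/yr = 1.351e+08 m³/yr.
Steady-state CSTR mass balance: W = Q·C + k·V·C, so C = W/(Q + kV).
Q + kV = 1.351e+08 + 7.7·1.86e+07 = 2.783e+08 m³/yr.
C = 824/2.783e+08 = 2.961e-06 kg/m³ = 0.002961 mg/L = 2.961 µg/L.

2.96 µg/L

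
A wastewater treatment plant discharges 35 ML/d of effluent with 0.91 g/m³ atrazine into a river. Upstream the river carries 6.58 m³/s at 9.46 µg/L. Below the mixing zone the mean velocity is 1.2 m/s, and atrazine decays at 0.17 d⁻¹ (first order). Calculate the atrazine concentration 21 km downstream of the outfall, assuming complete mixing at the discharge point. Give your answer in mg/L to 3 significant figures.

0.0596 mg/L

35 ML/d = 0.4051 m³/s.
9.46 µg/L = 0.00946 mg/L.
After complete mixing, C₀ = (0.4051·0.91 + 6.58·0.00946) / 6.985 = 0.06169 mg/L.
Travel time t = 2.1e+04 m / 1.2 m/s = 1.75e+04 s = 0.2025 d.
C = 0.06169·exp(−0.17·0.2025) = 0.06169·0.9662 = 0.0596 mg/L.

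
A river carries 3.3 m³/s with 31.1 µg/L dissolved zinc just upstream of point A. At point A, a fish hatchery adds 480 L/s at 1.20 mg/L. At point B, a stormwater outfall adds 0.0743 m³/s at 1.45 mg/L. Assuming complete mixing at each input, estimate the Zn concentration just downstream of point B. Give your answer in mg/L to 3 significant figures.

31.1 µg/L = 0.0311 mg/L.
480 L/s = 0.48 m³/s.
After input A: C = (3.3·0.0311 + 0.48·1.2) / 3.78 = 0.1795 mg/L.
After input B: C = (3.78·0.1795 + 0.0743·1.45) / 3.854 = 0.204 mg/L.

0.204 mg/L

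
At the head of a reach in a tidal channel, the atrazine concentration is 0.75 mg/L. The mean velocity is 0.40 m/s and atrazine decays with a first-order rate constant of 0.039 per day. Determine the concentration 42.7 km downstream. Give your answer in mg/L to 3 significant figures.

Travel time t = 42.7 km / 0.40 m/s = 4.27e+04/0.40 = 1.068e+05 s = 1.236 d.
First-order decay: C = 0.75·exp(−0.039·1.236) = 0.75·0.953 = 0.7147 mg/L.

0.715 mg/L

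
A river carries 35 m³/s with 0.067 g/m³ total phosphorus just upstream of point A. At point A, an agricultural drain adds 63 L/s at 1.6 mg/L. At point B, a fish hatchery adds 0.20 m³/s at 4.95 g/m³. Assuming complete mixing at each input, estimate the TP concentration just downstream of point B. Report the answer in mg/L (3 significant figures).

63 L/s = 0.063 m³/s.
After input A: C = (35·0.067 + 0.063·1.6) / 35.06 = 0.06975 mg/L.
After input B: C = (35.06·0.06975 + 0.2·4.95) / 35.26 = 0.09743 mg/L.

0.0974 mg/L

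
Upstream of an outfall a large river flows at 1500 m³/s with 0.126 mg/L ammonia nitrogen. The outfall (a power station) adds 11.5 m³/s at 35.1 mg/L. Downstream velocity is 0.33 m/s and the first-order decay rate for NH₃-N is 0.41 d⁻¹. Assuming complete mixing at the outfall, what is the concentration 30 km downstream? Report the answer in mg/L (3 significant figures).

0.255 mg/L

After complete mixing, C₀ = (11.5·35.1 + 1500·0.126) / 1512 = 0.3921 mg/L.
Travel time t = 3e+04 m / 0.33 m/s = 9.091e+04 s = 1.052 d.
C = 0.3921·exp(−0.41·1.052) = 0.3921·0.6496 = 0.2547 mg/L.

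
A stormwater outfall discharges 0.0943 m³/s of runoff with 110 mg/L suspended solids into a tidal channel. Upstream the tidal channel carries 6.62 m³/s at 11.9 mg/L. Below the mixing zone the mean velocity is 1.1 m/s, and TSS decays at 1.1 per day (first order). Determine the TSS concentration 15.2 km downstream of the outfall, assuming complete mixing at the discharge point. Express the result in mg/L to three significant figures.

11.1 mg/L

After complete mixing, C₀ = (0.0943·110 + 6.62·11.9) / 6.714 = 13.28 mg/L.
Travel time t = 1.52e+04 m / 1.1 m/s = 1.382e+04 s = 0.1599 d.
C = 13.28·exp(−1.1·0.1599) = 13.28·0.8387 = 11.14 mg/L.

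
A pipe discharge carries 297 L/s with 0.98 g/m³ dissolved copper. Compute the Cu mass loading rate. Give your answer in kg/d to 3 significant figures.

297 L/s = 0.297 m³/s.
Mass flux = Q·C = 0.297 m³/s × 0.98 g/m³ = 0.2911 g/s.
= 0.2911 g/s × 86.4 = 25.15 kg/d.

25.1 kg/d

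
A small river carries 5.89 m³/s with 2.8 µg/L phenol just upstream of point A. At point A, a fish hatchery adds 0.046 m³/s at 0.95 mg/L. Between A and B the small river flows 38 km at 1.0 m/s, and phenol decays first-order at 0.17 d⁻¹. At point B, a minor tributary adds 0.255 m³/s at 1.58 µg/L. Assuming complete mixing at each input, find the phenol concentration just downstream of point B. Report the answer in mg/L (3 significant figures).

2.8 µg/L = 0.0028 mg/L.
After input A: C = (5.89·0.0028 + 0.046·0.95) / 5.936 = 0.01014 mg/L.
Over the 38 km reach to input B (t = 3.8e+04 s = 0.4398 d), decay gives C = 0.01014·exp(−0.17·0.4398) = 0.00941 mg/L.
1.58 µg/L = 0.00158 mg/L.
After input B: C = (5.936·0.00941 + 0.255·0.00158) / 6.191 = 0.009087 mg/L.

0.00909 mg/L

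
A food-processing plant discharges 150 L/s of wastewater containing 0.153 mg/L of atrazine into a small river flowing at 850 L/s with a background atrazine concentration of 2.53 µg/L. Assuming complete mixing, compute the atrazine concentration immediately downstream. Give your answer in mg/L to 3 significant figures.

150 L/s = 0.15 m³/s.
850 L/s = 0.85 m³/s.
2.53 µg/L = 0.00253 mg/L.
By mass balance at complete mixing, C = (0.15·0.153 + 0.85·0.00253) / (0.15 + 0.85) = 0.0251/1 = 0.0251 mg/L.

0.0251 mg/L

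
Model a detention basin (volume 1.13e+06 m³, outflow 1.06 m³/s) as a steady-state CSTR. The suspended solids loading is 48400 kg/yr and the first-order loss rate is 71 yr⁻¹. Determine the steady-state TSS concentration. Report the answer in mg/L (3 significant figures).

0.426 mg/L

Outflow Q = 1.06 m³/s × 3.156e+07 s/yr = 3.345e+07 m³/yr.
Steady-state CSTR mass balance: W = Q·C + k·V·C, so C = W/(Q + kV).
Q + kV = 3.345e+07 + 71·1.13e+06 = 1.137e+08 m³/yr.
C = 48400/1.137e+08 = 0.0004258 kg/m³ = 0.4258 mg/L.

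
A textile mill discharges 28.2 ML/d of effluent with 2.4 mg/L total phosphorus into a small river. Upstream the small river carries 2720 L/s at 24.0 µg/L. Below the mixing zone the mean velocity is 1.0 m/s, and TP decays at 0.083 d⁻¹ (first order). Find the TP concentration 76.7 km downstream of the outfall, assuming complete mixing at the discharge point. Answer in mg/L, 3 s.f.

0.259 mg/L

28.2 ML/d = 0.3264 m³/s.
2720 L/s = 2.72 m³/s.
24.0 µg/L = 0.024 mg/L.
After complete mixing, C₀ = (0.3264·2.4 + 2.72·0.024) / 3.046 = 0.2786 mg/L.
Travel time t = 7.67e+04 m / 1.0 m/s = 7.67e+04 s = 0.8877 d.
C = 0.2786·exp(−0.083·0.8877) = 0.2786·0.929 = 0.2588 mg/L.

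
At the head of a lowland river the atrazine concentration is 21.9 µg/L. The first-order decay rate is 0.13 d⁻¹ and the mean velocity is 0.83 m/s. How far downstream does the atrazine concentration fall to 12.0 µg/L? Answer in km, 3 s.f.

From C = C₀·e^(−kt), t = ln(C₀/C)/k = ln(21.9/12.0)/0.13 = 0.6016/0.13 = 4.628 d.
Distance = v·t = 0.83 m/s × 3.998e+05 s = 3.319e+05 m = 331.9 km.

332 km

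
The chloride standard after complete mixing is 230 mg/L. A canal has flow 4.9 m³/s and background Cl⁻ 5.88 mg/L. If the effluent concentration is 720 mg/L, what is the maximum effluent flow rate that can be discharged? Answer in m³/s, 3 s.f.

Mass balance at complete mixing: C_std·(Q_w + Q_r) = Q_w·C_e + Q_r·C_b.
Rearranging, Q_w = Q_r·(C_std − C_b)/(C_e − C_std) = 4.9·(230 − 5.88) / (720 − 230) = 2.241 m³/s.

2.24 m³/s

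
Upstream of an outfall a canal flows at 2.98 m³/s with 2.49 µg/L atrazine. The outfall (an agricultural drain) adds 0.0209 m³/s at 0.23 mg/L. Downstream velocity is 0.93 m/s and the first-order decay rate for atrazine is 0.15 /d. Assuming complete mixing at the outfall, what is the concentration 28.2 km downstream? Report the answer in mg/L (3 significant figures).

0.00387 mg/L

2.49 µg/L = 0.00249 mg/L.
After complete mixing, C₀ = (0.0209·0.23 + 2.98·0.00249) / 3.001 = 0.004075 mg/L.
Travel time t = 2.82e+04 m / 0.93 m/s = 3.032e+04 s = 0.351 d.
C = 0.004075·exp(−0.15·0.351) = 0.004075·0.9487 = 0.003866 mg/L.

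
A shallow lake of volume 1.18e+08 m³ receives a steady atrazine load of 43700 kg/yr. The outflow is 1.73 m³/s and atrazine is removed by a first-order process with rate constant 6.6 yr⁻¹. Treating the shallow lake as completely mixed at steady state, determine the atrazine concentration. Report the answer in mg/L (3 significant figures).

0.0524 mg/L

Outflow Q = 1.73 m³/s × 3.156e+07 s/yr = 5.459e+07 m³/yr.
Steady-state CSTR mass balance: W = Q·C + k·V·C, so C = W/(Q + kV).
Q + kV = 5.459e+07 + 6.6·1.18e+08 = 8.334e+08 m³/yr.
C = 43700/8.334e+08 = 5.244e-05 kg/m³ = 0.05244 mg/L.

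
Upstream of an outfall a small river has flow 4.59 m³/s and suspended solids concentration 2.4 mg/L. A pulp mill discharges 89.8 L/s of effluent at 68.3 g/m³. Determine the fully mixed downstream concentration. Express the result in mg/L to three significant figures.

89.8 L/s = 0.0898 m³/s.
Conservation of mass across the mixing zone: C = (0.0898·68.3 + 4.59·2.4) / (0.0898 + 4.59) = 17.15/4.68 = 3.665 mg/L.

3.66 mg/L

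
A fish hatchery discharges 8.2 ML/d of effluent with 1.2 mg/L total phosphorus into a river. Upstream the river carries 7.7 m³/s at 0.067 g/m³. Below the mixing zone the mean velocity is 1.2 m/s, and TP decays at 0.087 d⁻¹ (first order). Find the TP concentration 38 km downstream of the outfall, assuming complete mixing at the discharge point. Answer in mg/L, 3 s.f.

0.0783 mg/L

8.2 ML/d = 0.09491 m³/s.
After complete mixing, C₀ = (0.09491·1.2 + 7.7·0.067) / 7.795 = 0.08079 mg/L.
Travel time t = 3.8e+04 m / 1.2 m/s = 3.167e+04 s = 0.3665 d.
C = 0.08079·exp(−0.087·0.3665) = 0.08079·0.9686 = 0.07826 mg/L.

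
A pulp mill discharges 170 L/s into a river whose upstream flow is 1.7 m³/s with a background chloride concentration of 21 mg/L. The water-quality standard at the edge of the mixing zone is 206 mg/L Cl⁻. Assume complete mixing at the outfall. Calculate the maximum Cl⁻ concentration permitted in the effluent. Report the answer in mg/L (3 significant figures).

170 L/s = 0.17 m³/s.
Mass balance: 206·1.87 = 0.17·Cₑ + 1.7·21.
Cₑ = (385.2 − 35.7) / 0.17 = 2056 mg/L.

2060 mg/L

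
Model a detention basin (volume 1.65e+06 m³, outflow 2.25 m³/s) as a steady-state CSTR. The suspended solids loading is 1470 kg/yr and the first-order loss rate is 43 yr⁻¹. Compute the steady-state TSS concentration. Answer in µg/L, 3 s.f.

Outflow Q = 2.25 m³/s × 3.156e+07 s/yr = 7.1e+07 m³/yr.
Steady-state CSTR mass balance: W = Q·C + k·V·C, so C = W/(Q + kV).
Q + kV = 7.1e+07 + 43·1.65e+06 = 1.42e+08 m³/yr.
C = 1470/1.42e+08 = 1.036e-05 kg/m³ = 0.01036 mg/L = 10.36 µg/L.

10.4 µg/L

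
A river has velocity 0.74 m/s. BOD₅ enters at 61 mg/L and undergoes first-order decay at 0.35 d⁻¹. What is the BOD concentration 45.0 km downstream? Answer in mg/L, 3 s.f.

Travel time t = 45.0 km / 0.74 m/s = 4.5e+04/0.74 = 6.081e+04 s = 0.7038 d.
First-order decay: C = 61·exp(−0.35·0.7038) = 61·0.7817 = 47.68 mg/L.

47.7 mg/L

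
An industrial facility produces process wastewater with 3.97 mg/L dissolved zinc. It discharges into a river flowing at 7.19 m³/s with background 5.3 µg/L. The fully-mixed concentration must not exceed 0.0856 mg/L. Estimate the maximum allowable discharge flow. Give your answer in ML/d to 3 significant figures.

12.8 ML/d

5.3 µg/L = 0.0053 mg/L.
Mass balance at complete mixing: C_std·(Q_w + Q_r) = Q_w·C_e + Q_r·C_b.
Rearranging, Q_w = Q_r·(C_std − C_b)/(C_e − C_std) = 7.19·(0.0856 − 0.0053) / (3.97 − 0.0856) = 0.1486 m³/s.
= 12.84 ML/d.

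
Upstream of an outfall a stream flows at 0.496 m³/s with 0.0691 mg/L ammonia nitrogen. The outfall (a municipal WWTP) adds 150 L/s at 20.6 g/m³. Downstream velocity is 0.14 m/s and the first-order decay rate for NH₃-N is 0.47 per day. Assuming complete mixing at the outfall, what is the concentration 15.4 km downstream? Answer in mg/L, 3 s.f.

2.66 mg/L

150 L/s = 0.15 m³/s.
After complete mixing, C₀ = (0.15·20.6 + 0.496·0.0691) / 0.646 = 4.836 mg/L.
Travel time t = 1.54e+04 m / 0.14 m/s = 1.1e+05 s = 1.273 d.
C = 4.836·exp(−0.47·1.273) = 4.836·0.5497 = 2.659 mg/L.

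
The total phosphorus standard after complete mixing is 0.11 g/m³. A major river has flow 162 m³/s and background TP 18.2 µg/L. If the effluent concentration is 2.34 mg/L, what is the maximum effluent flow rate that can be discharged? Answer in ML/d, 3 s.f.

576 ML/d

18.2 µg/L = 0.0182 mg/L.
Mass balance at complete mixing: C_std·(Q_w + Q_r) = Q_w·C_e + Q_r·C_b.
Rearranging, Q_w = Q_r·(C_std − C_b)/(C_e − C_std) = 162·(0.11 − 0.0182) / (2.34 − 0.11) = 6.669 m³/s.
= 576.2 ML/d.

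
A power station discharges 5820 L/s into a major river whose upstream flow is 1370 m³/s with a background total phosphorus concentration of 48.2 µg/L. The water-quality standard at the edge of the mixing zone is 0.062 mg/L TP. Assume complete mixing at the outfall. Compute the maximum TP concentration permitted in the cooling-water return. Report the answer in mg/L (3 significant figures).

5820 L/s = 5.82 m³/s.
48.2 µg/L = 0.0482 mg/L.
Mass balance: 0.062·1376 = 5.82·Cₑ + 1370·0.0482.
Cₑ = (85.3 − 66.03) / 5.82 = 3.31 mg/L.

3.31 mg/L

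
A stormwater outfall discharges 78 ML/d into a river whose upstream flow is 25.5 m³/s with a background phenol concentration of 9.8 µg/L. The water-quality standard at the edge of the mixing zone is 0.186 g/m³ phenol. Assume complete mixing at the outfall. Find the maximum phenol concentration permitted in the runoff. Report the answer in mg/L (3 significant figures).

5.16 mg/L

78 ML/d = 0.9028 m³/s.
9.8 µg/L = 0.0098 mg/L.
Mass balance: 0.186·26.4 = 0.9028·Cₑ + 25.5·0.0098.
Cₑ = (4.911 − 0.2499) / 0.9028 = 5.163 mg/L.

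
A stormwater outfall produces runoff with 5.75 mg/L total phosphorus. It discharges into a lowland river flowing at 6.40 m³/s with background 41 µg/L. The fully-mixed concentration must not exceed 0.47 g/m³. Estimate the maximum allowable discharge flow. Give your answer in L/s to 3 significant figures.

41 µg/L = 0.041 mg/L.
Mass balance at complete mixing: C_std·(Q_w + Q_r) = Q_w·C_e + Q_r·C_b.
Rearranging, Q_w = Q_r·(C_std − C_b)/(C_e − C_std) = 6.40·(0.47 − 0.041) / (5.75 − 0.47) = 0.52 m³/s.
= 520 L/s.

520 L/s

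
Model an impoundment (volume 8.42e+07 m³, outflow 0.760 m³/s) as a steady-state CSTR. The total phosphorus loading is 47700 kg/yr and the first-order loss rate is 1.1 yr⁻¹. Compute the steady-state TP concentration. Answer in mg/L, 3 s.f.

Outflow Q = 0.760 m³/s × 3.156e+07 s/yr = 2.398e+07 m³/yr.
Steady-state CSTR mass balance: W = Q·C + k·V·C, so C = W/(Q + kV).
Q + kV = 2.398e+07 + 1.1·8.42e+07 = 1.166e+08 m³/yr.
C = 47700/1.166e+08 = 0.0004091 kg/m³ = 0.4091 mg/L.

0.409 mg/L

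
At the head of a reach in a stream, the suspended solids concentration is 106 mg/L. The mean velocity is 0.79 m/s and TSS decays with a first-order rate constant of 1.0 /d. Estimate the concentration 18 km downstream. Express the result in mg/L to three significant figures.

Travel time t = 18 km / 0.79 m/s = 1.8e+04/0.79 = 2.278e+04 s = 0.2637 d.
First-order decay: C = 106·exp(−1.0·0.2637) = 106·0.7682 = 81.43 mg/L.

81.4 mg/L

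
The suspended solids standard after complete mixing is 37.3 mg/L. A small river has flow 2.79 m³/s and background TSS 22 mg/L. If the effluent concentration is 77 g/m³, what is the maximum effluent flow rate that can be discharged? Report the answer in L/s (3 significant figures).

Mass balance at complete mixing: C_std·(Q_w + Q_r) = Q_w·C_e + Q_r·C_b.
Rearranging, Q_w = Q_r·(C_std − C_b)/(C_e − C_std) = 2.79·(37.3 − 22) / (77 − 37.3) = 1.075 m³/s.
= 1075 L/s.

1080 L/s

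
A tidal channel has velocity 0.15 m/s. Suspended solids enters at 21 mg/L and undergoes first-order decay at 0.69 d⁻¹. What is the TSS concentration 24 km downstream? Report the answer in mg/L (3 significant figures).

5.85 mg/L

Travel time t = 24 km / 0.15 m/s = 2.4e+04/0.15 = 1.6e+05 s = 1.852 d.
First-order decay: C = 21·exp(−0.69·1.852) = 21·0.2787 = 5.852 mg/L.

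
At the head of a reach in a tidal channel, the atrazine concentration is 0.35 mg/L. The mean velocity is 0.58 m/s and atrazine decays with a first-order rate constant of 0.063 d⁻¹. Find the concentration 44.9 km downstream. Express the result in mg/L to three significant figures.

0.331 mg/L

Travel time t = 44.9 km / 0.58 m/s = 4.49e+04/0.58 = 7.741e+04 s = 0.896 d.
First-order decay: C = 0.35·exp(−0.063·0.896) = 0.35·0.9451 = 0.3308 mg/L.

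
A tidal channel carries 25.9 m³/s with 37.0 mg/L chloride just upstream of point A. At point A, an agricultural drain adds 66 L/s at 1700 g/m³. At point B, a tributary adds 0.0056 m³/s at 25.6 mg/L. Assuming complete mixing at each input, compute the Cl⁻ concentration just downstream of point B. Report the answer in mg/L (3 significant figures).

41.2 mg/L

66 L/s = 0.066 m³/s.
After input A: C = (25.9·37 + 0.066·1700) / 25.97 = 41.23 mg/L.
After input B: C = (25.97·41.23 + 0.0056·25.6) / 25.97 = 41.22 mg/L.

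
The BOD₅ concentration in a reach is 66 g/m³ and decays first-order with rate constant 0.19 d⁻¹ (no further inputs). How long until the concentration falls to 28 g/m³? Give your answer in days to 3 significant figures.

4.51 d

t = ln(C₀/C)/k = ln(66/28)/0.19 = 0.8575/0.19 = 4.513 d.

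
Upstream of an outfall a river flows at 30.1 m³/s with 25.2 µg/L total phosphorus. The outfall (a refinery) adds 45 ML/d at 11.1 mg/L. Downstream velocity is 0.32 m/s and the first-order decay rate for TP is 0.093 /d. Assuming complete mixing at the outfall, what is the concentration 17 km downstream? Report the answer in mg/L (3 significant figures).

45 ML/d = 0.5208 m³/s.
25.2 µg/L = 0.0252 mg/L.
After complete mixing, C₀ = (0.5208·11.1 + 30.1·0.0252) / 30.62 = 0.2136 mg/L.
Travel time t = 1.7e+04 m / 0.32 m/s = 5.312e+04 s = 0.6149 d.
C = 0.2136·exp(−0.093·0.6149) = 0.2136·0.9444 = 0.2017 mg/L.

0.202 mg/L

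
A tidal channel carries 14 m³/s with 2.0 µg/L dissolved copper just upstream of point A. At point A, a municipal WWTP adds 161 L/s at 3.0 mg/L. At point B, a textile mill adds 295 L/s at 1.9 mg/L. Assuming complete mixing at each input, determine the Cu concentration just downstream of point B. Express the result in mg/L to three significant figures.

2.0 µg/L = 0.002 mg/L.
161 L/s = 0.161 m³/s.
After input A: C = (14·0.002 + 0.161·3) / 14.16 = 0.03609 mg/L.
295 L/s = 0.295 m³/s.
After input B: C = (14.16·0.03609 + 0.295·1.9) / 14.46 = 0.07412 mg/L.

0.0741 mg/L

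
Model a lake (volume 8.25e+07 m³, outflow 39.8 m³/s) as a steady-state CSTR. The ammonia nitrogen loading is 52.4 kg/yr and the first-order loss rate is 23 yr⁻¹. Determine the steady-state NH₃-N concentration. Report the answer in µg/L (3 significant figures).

Outflow Q = 39.8 m³/s × 3.156e+07 s/yr = 1.256e+09 m³/yr.
Steady-state CSTR mass balance: W = Q·C + k·V·C, so C = W/(Q + kV).
Q + kV = 1.256e+09 + 23·8.25e+07 = 3.153e+09 m³/yr.
C = 52.4/3.153e+09 = 1.662e-08 kg/m³ = 1.662e-05 mg/L = 0.01662 µg/L.

0.0166 µg/L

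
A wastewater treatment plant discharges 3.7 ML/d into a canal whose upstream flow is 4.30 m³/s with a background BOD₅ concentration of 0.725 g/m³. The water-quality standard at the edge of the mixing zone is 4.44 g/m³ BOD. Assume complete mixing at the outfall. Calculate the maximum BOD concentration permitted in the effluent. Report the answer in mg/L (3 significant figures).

377 mg/L

3.7 ML/d = 0.04282 m³/s.
Mass balance: 4.44·4.343 = 0.04282·Cₑ + 4.3·0.725.
Cₑ = (19.28 − 3.117) / 0.04282 = 377.5 mg/L.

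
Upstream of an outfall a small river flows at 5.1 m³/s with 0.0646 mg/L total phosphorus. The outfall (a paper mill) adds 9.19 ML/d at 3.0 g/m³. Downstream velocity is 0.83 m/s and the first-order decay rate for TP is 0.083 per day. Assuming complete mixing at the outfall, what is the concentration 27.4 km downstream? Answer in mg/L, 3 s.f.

9.19 ML/d = 0.1064 m³/s.
After complete mixing, C₀ = (0.1064·3 + 5.1·0.0646) / 5.206 = 0.1246 mg/L.
Travel time t = 2.74e+04 m / 0.83 m/s = 3.301e+04 s = 0.3821 d.
C = 0.1246·exp(−0.083·0.3821) = 0.1246·0.9688 = 0.1207 mg/L.

0.121 mg/L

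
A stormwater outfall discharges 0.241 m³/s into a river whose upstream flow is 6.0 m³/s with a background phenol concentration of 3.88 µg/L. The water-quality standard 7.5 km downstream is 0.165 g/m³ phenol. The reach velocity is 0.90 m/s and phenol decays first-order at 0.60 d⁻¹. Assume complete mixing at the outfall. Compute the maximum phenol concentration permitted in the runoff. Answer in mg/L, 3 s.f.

3.88 µg/L = 0.00388 mg/L.
Travel time to the compliance point: t = 7500/0.90 = 8333 s = 0.09645 d; decay factor exp(−0.60·0.09645) = 0.9438.
So the concentration just after mixing may be at most 0.165/0.9438 = 0.1748 mg/L.
Mass balance: 0.1748·6.241 = 0.241·Cₑ + 6·0.00388.
Cₑ = (1.091 − 0.02328) / 0.241 = 4.431 mg/L.

4.43 mg/L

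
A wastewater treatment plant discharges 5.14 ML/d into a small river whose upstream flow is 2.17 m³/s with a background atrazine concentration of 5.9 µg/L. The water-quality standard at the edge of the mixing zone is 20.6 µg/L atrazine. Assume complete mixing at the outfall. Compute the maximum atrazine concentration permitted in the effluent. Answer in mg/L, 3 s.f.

5.14 ML/d = 0.05949 m³/s.
5.9 µg/L = 0.0059 mg/L.
20.6 µg/L = 0.0206 mg/L.
Mass balance: 0.0206·2.229 = 0.05949·Cₑ + 2.17·0.0059.
Cₑ = (0.04593 − 0.0128) / 0.05949 = 0.5568 mg/L.

0.557 mg/L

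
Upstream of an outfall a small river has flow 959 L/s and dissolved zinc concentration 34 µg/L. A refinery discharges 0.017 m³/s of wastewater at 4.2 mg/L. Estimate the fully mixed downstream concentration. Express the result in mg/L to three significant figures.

959 L/s = 0.959 m³/s.
34 µg/L = 0.034 mg/L.
Flow-weighted mixing gives C = (0.017·4.2 + 0.959·0.034) / (0.017 + 0.959) = 0.104/0.976 = 0.1066 mg/L.

0.107 mg/L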